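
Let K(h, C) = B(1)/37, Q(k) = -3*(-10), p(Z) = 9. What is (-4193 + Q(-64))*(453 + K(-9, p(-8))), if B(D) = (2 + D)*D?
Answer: -69788532/37 ≈ -1.8862e+6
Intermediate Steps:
B(D) = D*(2 + D)
Q(k) = 30
K(h, C) = 3/37 (K(h, C) = (1*(2 + 1))/37 = (1*3)*(1/37) = 3*(1/37) = 3/37)
(-4193 + Q(-64))*(453 + K(-9, p(-8))) = (-4193 + 30)*(453 + 3/37) = -4163*16764/37 = -69788532/37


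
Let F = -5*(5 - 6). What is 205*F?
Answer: 1025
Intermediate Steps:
F = 5 (F = -5*(-1) = 5)
205*F = 205*5 = 1025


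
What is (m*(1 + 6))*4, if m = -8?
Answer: -224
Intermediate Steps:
(m*(1 + 6))*4 = -8*(1 + 6)*4 = -8*7*4 = -56*4 = -224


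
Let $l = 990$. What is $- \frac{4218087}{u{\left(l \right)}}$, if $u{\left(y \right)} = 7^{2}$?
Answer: $- \frac{4218087}{49} \approx -86083.0$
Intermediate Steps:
$u{\left(y \right)} = 49$
$- \frac{4218087}{u{\left(l \right)}} = - \frac{4218087}{49}$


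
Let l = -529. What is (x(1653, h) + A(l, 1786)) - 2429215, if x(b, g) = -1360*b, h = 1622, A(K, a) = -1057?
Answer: -4678352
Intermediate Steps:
(x(1653, h) + A(l, 1786)) - 2429215 = (-1360*1653 - 1057) - 2429215 = (-2248080 - 1057) - 2429215 = -2249137 - 2429215 = -4678352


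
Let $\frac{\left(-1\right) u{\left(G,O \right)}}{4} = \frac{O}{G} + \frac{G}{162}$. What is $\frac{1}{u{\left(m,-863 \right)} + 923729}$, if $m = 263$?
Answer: $\frac{21303}{19678340161} \approx 1.0826 \cdot 10^{-6}$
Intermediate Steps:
$u{\left(G,O \right)} = - \frac{2 G}{81} - \frac{4 O}{G}$ ($u{\left(G,O \right)} = - 4 \left(\frac{O}{G} + \frac{G}{162}\right) = - 4 \left(\frac{G}{162} + \frac{O}{G}\right) = - \frac{2 G}{81} - \frac{4 O}{G}$)
$\frac{1}{u{\left(m,-863 \right)} + 923729} = \frac{1}{\left(\left(- \frac{2}{81}\right) 263 - - \frac{3452}{263}\right) + 923729} = \frac{1}{\left(- \frac{526}{81} - \left(-3452\right) \frac{1}{263}\right) + 923729} = \frac{1}{\left(- \frac{526}{81} + \frac{3452}{263}\right) + 923729} = \frac{1}{\frac{141274}{21303} + 923729} = \frac{1}{\frac{19678340161}{21303}} = \frac{21303}{19678340161}$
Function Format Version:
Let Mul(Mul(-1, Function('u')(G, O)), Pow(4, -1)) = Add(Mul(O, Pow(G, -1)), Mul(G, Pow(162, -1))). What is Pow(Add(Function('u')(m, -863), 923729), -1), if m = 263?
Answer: Rational(21303, 19678340161) ≈ 1.0826e-6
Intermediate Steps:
Function('u')(G, O) = Add(Mul(Rational(-2, 81), G), Mul(-4, O, Pow(G, -1))) (Function('u')(G, O) = Mul(-4, Add(Mul(O, Pow(G, -1)), Mul(G, Pow(162, -1)))) = Mul(-4, Add(Mul(O, Pow(G, -1)), Mul(G, Rational(1, 162)))) = Mul(-4, Add(Mul(O, Pow(G, -1)), Mul(Rational(1, 162), G))) = Mul(-4, Add(Mul(Rational(1, 162), G), Mul(O, Pow(G, -1)))) = Add(Mul(Rational(-2, 81), G), Mul(-4, O, Pow(G, -1))))
Pow(Add(Function('u')(m, -863), 923729), -1) = Pow(Add(Add(Mul(Rational(-2, 81), 263), Mul(-4, -863, Pow(263, -1))), 923729), -1) = Pow(Add(Add(Rational(-526, 81), Mul(-4, -863, Rational(1, 263))), 923729), -1) = Pow(Add(Add(Rational(-526, 81), Rational(3452, 263)), 923729), -1) = Pow(Add(Rational(141274, 21303), 923729), -1) = Pow(Rational(19678340161, 21303), -1) = Rational(21303, 19678340161)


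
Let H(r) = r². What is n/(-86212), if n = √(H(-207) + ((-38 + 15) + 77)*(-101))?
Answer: -3*√4155/86212 ≈ -0.0022430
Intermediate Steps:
n = 3*√4155 (n = √((-207)² + ((-38 + 15) + 77)*(-101)) = √(42849 + (-23 + 77)*(-101)) = √(42849 + 54*(-101)) = √(42849 - 5454) = √37395 = 3*√4155 ≈ 193.38)
n/(-86212) = (3*√4155)/(-86212) = (3*√4155)*(-1/86212) = -3*√4155/86212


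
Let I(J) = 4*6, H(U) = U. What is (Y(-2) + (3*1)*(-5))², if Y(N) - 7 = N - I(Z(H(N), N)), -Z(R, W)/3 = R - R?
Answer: 1156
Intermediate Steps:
Z(R, W) = 0 (Z(R, W) = -3*(R - R) = -3*0 = 0)
I(J) = 24
Y(N) = -17 + N (Y(N) = 7 + (N - 1*24) = 7 + (N - 24) = 7 + (-24 + N) = -17 + N)
(Y(-2) + (3*1)*(-5))² = ((-17 - 2) + (3*1)*(-5))² = (-19 + 3*(-5))² = (-19 - 15)² = (-34)² = 1156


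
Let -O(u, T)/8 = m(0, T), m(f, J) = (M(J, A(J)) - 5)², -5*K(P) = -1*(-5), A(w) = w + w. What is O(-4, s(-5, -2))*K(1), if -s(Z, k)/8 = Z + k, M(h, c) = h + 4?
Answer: 24200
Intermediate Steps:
A(w) = 2*w
M(h, c) = 4 + h
K(P) = -1 (K(P) = -(-1)*(-5)/5 = -⅕*5 = -1)
s(Z, k) = -8*Z - 8*k (s(Z, k) = -8*(Z + k) = -8*Z - 8*k)
m(f, J) = (-1 + J)² (m(f, J) = ((4 + J) - 5)² = (-1 + J)²)
O(u, T) = -8*(-1 + T)²
O(-4, s(-5, -2))*K(1) = -8*(-1 + (-8*(-5) - 8*(-2)))²*(-1) = -8*(-1 + (40 + 16))²*(-1) = -8*(-1 + 56)²*(-1) = -8*55²*(-1) = -8*3025*(-1) = -24200*(-1) = 24200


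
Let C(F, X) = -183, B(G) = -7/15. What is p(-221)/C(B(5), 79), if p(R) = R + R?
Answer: 442/183 ≈ 2.4153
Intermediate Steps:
p(R) = 2*R
B(G) = -7/15 (B(G) = -7*1/15 = -7/15)
p(-221)/C(B(5), 79) = (2*(-221))/(-183) = -442*(-1/183) = 442/183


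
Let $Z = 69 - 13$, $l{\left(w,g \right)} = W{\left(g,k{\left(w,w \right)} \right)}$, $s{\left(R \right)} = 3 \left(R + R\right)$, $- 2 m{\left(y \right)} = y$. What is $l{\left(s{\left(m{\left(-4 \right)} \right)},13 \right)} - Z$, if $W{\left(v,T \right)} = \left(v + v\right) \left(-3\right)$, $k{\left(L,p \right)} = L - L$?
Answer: $-134$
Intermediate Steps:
$m{\left(y \right)} = - \frac{y}{2}$
$s{\left(R \right)} = 6 R$ ($s{\left(R \right)} = 3 \cdot 2 R = 6 R$)
$k{\left(L,p \right)} = 0$
$W{\left(v,T \right)} = - 6 v$ ($W{\left(v,T \right)} = 2 v \left(-3\right) = - 6 v$)
$l{\left(w,g \right)} = - 6 g$
$Z = 56$ ($Z = 69 - 13 = 56$)
$l{\left(s{\left(m{\left(-4 \right)} \right)},13 \right)} - Z = \left(-6\right) 13 - 56 = -78 - 56 = -134$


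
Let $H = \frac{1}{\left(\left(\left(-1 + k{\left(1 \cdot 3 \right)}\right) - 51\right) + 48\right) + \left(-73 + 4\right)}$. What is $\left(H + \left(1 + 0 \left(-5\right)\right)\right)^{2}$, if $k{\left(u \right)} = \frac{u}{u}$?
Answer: $\frac{5041}{5184} \approx 0.97241$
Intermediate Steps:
$k{\left(u \right)} = 1$
$H = - \frac{1}{72}$ ($H = \frac{1}{\left(\left(\left(-1 + 1\right) - 51\right) + 48\right) + \left(-73 + 4\right)} = \frac{1}{\left(\left(0 - 51\right) + 48\right) - 69} = \frac{1}{\left(-51 + 48\right) - 69} = \frac{1}{-3 - 69} = \frac{1}{-72} = - \frac{1}{72} \approx -0.013889$)
$\left(H + \left(1 + 0 \left(-5\right)\right)\right)^{2} = \left(- \frac{1}{72} + \left(1 + 0 \left(-5\right)\right)\right)^{2} = \left(- \frac{1}{72} + \left(1 + 0\right)\right)^{2} = \left(- \frac{1}{72} + 1\right)^{2} = \left(\frac{71}{72}\right)^{2} = \frac{5041}{5184}$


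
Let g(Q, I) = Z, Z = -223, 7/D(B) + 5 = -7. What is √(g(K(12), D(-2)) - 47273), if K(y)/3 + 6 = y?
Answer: 2*I*√11874 ≈ 217.94*I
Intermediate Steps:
D(B) = -7/12 (D(B) = 7/(-5 - 7) = 7/(-12) = 7*(-1/12) = -7/12)
K(y) = -18 + 3*y
g(Q, I) = -223
√(g(K(12), D(-2)) - 47273) = √(-223 - 47273) = √(-47496) = 2*I*√11874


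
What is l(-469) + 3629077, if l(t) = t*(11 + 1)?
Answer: 3623449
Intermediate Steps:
l(t) = 12*t (l(t) = t*12 = 12*t)
l(-469) + 3629077 = 12*(-469) + 3629077 = -5628 + 3629077 = 3623449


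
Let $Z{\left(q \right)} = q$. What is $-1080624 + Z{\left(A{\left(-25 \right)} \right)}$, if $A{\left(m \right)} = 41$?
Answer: $-1080583$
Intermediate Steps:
$-1080624 + Z{\left(A{\left(-25 \right)} \right)} = -1080624 + 41 = -1080583$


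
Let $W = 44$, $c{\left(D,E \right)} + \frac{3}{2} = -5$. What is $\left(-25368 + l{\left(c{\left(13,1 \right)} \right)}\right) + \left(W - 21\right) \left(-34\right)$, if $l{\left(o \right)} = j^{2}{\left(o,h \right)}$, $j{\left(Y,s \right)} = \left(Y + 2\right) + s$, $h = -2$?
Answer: $- \frac{104431}{4} \approx -26108.0$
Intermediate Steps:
$c{\left(D,E \right)} = - \frac{13}{2}$ ($c{\left(D,E \right)} = - \frac{3}{2} - 5 = - \frac{13}{2}$)
$j{\left(Y,s \right)} = 2 + Y + s$ ($j{\left(Y,s \right)} = \left(2 + Y\right) + s = 2 + Y + s$)
$l{\left(o \right)} = o^{2}$ ($l{\left(o \right)} = \left(2 + o - 2\right)^{2} = o^{2}$)
$\left(-25368 + l{\left(c{\left(13,1 \right)} \right)}\right) + \left(W - 21\right) \left(-34\right) = \left(-25368 + \left(- \frac{13}{2}\right)^{2}\right) + \left(44 - 21\right) \left(-34\right) = \left(-25368 + \frac{169}{4}\right) + 23 \left(-34\right) = - \frac{101303}{4} - 782 = - \frac{104431}{4}$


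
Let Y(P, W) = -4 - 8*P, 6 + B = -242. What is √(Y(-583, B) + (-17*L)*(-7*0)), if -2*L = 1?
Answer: 2*√1165 ≈ 68.264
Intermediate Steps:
L = -½ (L = -½*1 = -½ ≈ -0.50000)
B = -248 (B = -6 - 242 = -248)
√(Y(-583, B) + (-17*L)*(-7*0)) = √((-4 - 8*(-583)) + (-17*(-½))*(-7*0)) = √((-4 + 4664) + (17/2)*0) = √(4660 + 0) = √4660 = 2*√1165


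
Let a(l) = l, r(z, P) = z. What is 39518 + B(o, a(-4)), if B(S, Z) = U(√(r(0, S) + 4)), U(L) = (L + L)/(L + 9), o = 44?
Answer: 434702/11 ≈ 39518.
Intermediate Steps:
U(L) = 2*L/(9 + L) (U(L) = (2*L)/(9 + L) = 2*L/(9 + L))
B(S, Z) = 4/11 (B(S, Z) = 2*√(0 + 4)/(9 + √(0 + 4)) = 2*√4/(9 + √4) = 2*2/(9 + 2) = 2*2/11 = 2*2*(1/11) = 4/11)
39518 + B(o, a(-4)) = 39518 + 4/11 = 434702/11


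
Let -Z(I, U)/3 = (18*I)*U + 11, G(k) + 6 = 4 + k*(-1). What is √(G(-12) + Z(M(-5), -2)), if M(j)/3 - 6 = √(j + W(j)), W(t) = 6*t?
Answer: √(1921 + 324*I*√35) ≈ 48.139 + 19.909*I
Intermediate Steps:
G(k) = -2 - k (G(k) = -6 + (4 + k*(-1)) = -6 + (4 - k) = -2 - k)
M(j) = 18 + 3*√7*√j (M(j) = 18 + 3*√(j + 6*j) = 18 + 3*√(7*j) = 18 + 3*(√7*√j) = 18 + 3*√7*√j)
Z(I, U) = -33 - 54*I*U (Z(I, U) = -3*((18*I)*U + 11) = -3*(18*I*U + 11) = -3*(11 + 18*I*U) = -33 - 54*I*U)
√(G(-12) + Z(M(-5), -2)) = √((-2 - 1*(-12)) + (-33 - 54*(18 + 3*√7*√(-5))*(-2))) = √((-2 + 12) + (-33 - 54*(18 + 3*√7*(I*√5))*(-2))) = √(10 + (-33 - 54*(18 + 3*I*√35)*(-2))) = √(10 + (-33 + (1944 + 324*I*√35))) = √(10 + (1911 + 324*I*√35)) = √(1921 + 324*I*√35)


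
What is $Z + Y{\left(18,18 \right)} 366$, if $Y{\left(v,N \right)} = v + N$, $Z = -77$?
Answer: $13099$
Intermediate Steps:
$Y{\left(v,N \right)} = N + v$
$Z + Y{\left(18,18 \right)} 366 = -77 + \left(18 + 18\right) 366 = -77 + 36 \cdot 366 = -77 + 13176 = 13099$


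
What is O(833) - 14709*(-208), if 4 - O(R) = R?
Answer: 3058643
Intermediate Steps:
O(R) = 4 - R
O(833) - 14709*(-208) = (4 - 1*833) - 14709*(-208) = (4 - 833) + 3059472 = -829 + 3059472 = 3058643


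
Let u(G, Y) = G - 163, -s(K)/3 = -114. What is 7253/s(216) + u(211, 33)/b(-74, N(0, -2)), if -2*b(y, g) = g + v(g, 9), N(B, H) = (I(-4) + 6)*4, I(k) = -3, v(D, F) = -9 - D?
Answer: 10901/342 ≈ 31.874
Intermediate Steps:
s(K) = 342 (s(K) = -3*(-114) = 342)
u(G, Y) = -163 + G
N(B, H) = 12 (N(B, H) = (-3 + 6)*4 = 3*4 = 12)
b(y, g) = 9/2 (b(y, g) = -(g + (-9 - g))/2 = -1/2*(-9) = 9/2)
7253/s(216) + u(211, 33)/b(-74, N(0, -2)) = 7253/342 + (-163 + 211)/(9/2) = 7253*(1/342) + 48*(2/9) = 7253/342 + 32/3 = 10901/342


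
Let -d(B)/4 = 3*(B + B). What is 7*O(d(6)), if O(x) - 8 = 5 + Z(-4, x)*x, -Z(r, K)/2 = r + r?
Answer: -16037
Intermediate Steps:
d(B) = -24*B (d(B) = -12*(B + B) = -12*2*B = -24*B)
Z(r, K) = -4*r (Z(r, K) = -2*(r + r) = -4*r)
O(x) = 13 + 16*x (O(x) = 8 + (5 + (-4*(-4))*x) = 8 + (5 + 16*x) = 13 + 16*x)
7*O(d(6)) = 7*(13 + 16*(-24*6)) = 7*(13 + 16*(-144)) = 7*(13 - 2304) = 7*(-2291) = -16037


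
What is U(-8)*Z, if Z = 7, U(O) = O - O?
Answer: 0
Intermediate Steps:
U(O) = 0
U(-8)*Z = 0*7 = 0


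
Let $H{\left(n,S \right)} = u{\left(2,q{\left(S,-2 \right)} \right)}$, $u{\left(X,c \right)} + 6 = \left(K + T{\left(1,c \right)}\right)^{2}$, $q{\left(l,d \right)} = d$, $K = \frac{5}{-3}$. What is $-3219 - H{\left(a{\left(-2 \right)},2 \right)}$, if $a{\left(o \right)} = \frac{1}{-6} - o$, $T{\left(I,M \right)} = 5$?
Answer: $- \frac{29017}{9} \approx -3224.1$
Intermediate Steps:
$a{\left(o \right)} = - \frac{1}{6} - o$
$K = - \frac{5}{3}$ ($K = 5 \left(- \frac{1}{3}\right) = - \frac{5}{3} \approx -1.6667$)
$u{\left(X,c \right)} = \frac{46}{9}$ ($u{\left(X,c \right)} = -6 + \left(- \frac{5}{3} + 5\right)^{2} = -6 + \left(\frac{10}{3}\right)^{2} = -6 + \frac{100}{9} = \frac{46}{9}$)
$H{\left(n,S \right)} = \frac{46}{9}$
$-3219 - H{\left(a{\left(-2 \right)},2 \right)} = -3219 - \frac{46}{9} = - \frac{29017}{9}$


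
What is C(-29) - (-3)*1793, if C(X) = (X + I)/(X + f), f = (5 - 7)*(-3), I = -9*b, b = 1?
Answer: 123755/23 ≈ 5380.6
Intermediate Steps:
I = -9 (I = -9*1 = -9)
f = 6 (f = -2*(-3) = 6)
C(X) = (-9 + X)/(6 + X) (C(X) = (X - 9)/(X + 6) = (-9 + X)/(6 + X))
C(-29) - (-3)*1793 = (-9 - 29)/(6 - 29) - (-3)*1793 = -38/(-23) - 1*(-5379) = -1/23*(-38) + 5379 = 38/23 + 5379 = 123755/23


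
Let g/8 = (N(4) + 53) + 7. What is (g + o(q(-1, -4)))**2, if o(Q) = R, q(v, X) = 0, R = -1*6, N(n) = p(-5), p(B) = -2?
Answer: 209764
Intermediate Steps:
N(n) = -2
g = 464 (g = 8*((-2 + 53) + 7) = 8*(51 + 7) = 8*58 = 464)
R = -6
o(Q) = -6
(g + o(q(-1, -4)))**2 = (464 - 6)**2 = 458**2 = 209764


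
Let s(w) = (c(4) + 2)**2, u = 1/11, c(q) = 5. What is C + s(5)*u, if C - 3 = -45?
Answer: -413/11 ≈ -37.545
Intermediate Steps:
C = -42 (C = 3 - 45 = -42)
u = 1/11 ≈ 0.090909
s(w) = 49 (s(w) = (5 + 2)**2 = 7**2 = 49)
C + s(5)*u = -42 + 49*(1/11) = -42 + 49/11 = -413/11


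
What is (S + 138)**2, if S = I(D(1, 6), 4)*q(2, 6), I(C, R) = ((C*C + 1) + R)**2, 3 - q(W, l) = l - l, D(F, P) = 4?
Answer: 2134521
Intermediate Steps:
q(W, l) = 3 (q(W, l) = 3 - (l - l) = 3 - 1*0 = 3 + 0 = 3)
I(C, R) = (1 + R + C**2)**2 (I(C, R) = ((C**2 + 1) + R)**2 = ((1 + C**2) + R)**2 = (1 + R + C**2)**2)
S = 1323 (S = (1 + 4 + 4**2)**2*3 = (1 + 4 + 16)**2*3 = 21**2*3 = 441*3 = 1323)
(S + 138)**2 = (1323 + 138)**2 = 1461**2 = 2134521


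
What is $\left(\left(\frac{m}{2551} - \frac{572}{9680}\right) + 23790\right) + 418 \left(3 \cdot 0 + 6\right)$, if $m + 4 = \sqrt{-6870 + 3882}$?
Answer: $\frac{14758929517}{561220} + \frac{6 i \sqrt{83}}{2551} \approx 26298.0 + 0.021428 i$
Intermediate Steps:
$m = -4 + 6 i \sqrt{83}$ ($m = -4 + \sqrt{-6870 + 3882} = -4 + \sqrt{-2988} = -4 + 6 i \sqrt{83} \approx -4.0 + 54.663 i$)
$\left(\left(\frac{m}{2551} - \frac{572}{9680}\right) + 23790\right) + 418 \left(3 \cdot 0 + 6\right) = \left(\left(\frac{-4 + 6 i \sqrt{83}}{2551} - \frac{572}{9680}\right) + 23790\right) + 418 \left(3 \cdot 0 + 6\right) = \left(\left(\left(-4 + 6 i \sqrt{83}\right) \frac{1}{2551} - \frac{13}{220}\right) + 23790\right) + 418 \left(0 + 6\right) = \left(\left(\left(- \frac{4}{2551} + \frac{6 i \sqrt{83}}{2551}\right) - \frac{13}{220}\right) + 23790\right) + 418 \cdot 6 = \left(\left(- \frac{34043}{561220} + \frac{6 i \sqrt{83}}{2551}\right) + 23790\right) + 2508 = \left(\frac{13351389757}{561220} + \frac{6 i \sqrt{83}}{2551}\right) + 2508 = \frac{14758929517}{561220} + \frac{6 i \sqrt{83}}{2551}$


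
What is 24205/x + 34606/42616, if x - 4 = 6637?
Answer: 630669363/141506428 ≈ 4.4568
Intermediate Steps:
x = 6641 (x = 4 + 6637 = 6641)
24205/x + 34606/42616 = 24205/6641 + 34606/42616 = 24205*(1/6641) + 34606*(1/42616) = 24205/6641 + 17303/21308 = 630669363/141506428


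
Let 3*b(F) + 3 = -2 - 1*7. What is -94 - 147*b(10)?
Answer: 494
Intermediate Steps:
b(F) = -4 (b(F) = -1 + (-2 - 1*7)/3 = -1 + (-2 - 7)/3 = -1 + (1/3)*(-9) = -1 - 3 = -4)
-94 - 147*b(10) = -94 - 147*(-4) = -94 + 588 = 494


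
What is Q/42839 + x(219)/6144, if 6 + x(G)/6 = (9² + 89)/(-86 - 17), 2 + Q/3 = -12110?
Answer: -966546931/1129578752 ≈ -0.85567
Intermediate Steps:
Q = -36336 (Q = -6 + 3*(-12110) = -6 - 36330 = -36336)
x(G) = -4728/103 (x(G) = -36 + 6*((9² + 89)/(-86 - 17)) = -36 + 6*((81 + 89)/(-103)) = -36 + 6*(170*(-1/103)) = -36 + 6*(-170/103) = -36 - 1020/103 = -4728/103)
Q/42839 + x(219)/6144 = -36336/42839 - 4728/103/6144 = -36336*1/42839 - 4728/103*1/6144 = -36336/42839 - 197/26368 = -966546931/1129578752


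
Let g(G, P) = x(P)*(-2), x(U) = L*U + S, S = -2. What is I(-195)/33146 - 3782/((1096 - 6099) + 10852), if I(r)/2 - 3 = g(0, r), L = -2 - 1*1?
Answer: -69481473/96935477 ≈ -0.71678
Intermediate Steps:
L = -3 (L = -2 - 1 = -3)
x(U) = -2 - 3*U (x(U) = -3*U - 2 = -2 - 3*U)
g(G, P) = 4 + 6*P (g(G, P) = (-2 - 3*P)*(-2) = 4 + 6*P)
I(r) = 14 + 12*r (I(r) = 6 + 2*(4 + 6*r) = 6 + (8 + 12*r) = 14 + 12*r)
I(-195)/33146 - 3782/((1096 - 6099) + 10852) = (14 + 12*(-195))/33146 - 3782/((1096 - 6099) + 10852) = (14 - 2340)*(1/33146) - 3782/(-5003 + 10852) = -2326*1/33146 - 3782/5849 = -1163/16573 - 3782*1/5849 = -1163/16573 - 3782/5849 = -69481473/96935477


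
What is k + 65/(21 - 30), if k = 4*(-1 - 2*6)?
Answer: -533/9 ≈ -59.222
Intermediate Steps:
k = -52 (k = 4*(-1 - 12) = 4*(-13) = -52)
k + 65/(21 - 30) = -52 + 65/(21 - 30) = -52 + 65/(-9) = -52 + 65*(-⅑) = -52 - 65/9 = -533/9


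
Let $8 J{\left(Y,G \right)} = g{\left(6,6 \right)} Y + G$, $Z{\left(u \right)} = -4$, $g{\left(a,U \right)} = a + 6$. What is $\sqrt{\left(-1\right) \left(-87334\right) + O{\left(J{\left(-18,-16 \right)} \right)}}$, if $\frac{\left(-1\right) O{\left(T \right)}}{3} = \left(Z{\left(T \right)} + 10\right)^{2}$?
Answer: $\sqrt{87226} \approx 295.34$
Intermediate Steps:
$g{\left(a,U \right)} = 6 + a$
$J{\left(Y,G \right)} = \frac{G}{8} + \frac{3 Y}{2}$ ($J{\left(Y,G \right)} = \frac{\left(6 + 6\right) Y + G}{8} = \frac{12 Y + G}{8} = \frac{G + 12 Y}{8} = \frac{G}{8} + \frac{3 Y}{2}$)
$O{\left(T \right)} = -108$ ($O{\left(T \right)} = - 3 \left(-4 + 10\right)^{2} = - 3 \cdot 6^{2} = \left(-3\right) 36 = -108$)
$\sqrt{\left(-1\right) \left(-87334\right) + O{\left(J{\left(-18,-16 \right)} \right)}} = \sqrt{\left(-1\right) \left(-87334\right) - 108} = \sqrt{87334 - 108} = \sqrt{87226}$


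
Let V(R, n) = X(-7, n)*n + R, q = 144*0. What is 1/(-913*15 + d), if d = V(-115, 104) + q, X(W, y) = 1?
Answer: -1/13706 ≈ -7.2961e-5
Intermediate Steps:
q = 0
V(R, n) = R + n (V(R, n) = 1*n + R = n + R = R + n)
d = -11 (d = (-115 + 104) + 0 = -11 + 0 = -11)
1/(-913*15 + d) = 1/(-913*15 - 11) = 1/(-13695 - 11) = 1/(-13706) = -1/13706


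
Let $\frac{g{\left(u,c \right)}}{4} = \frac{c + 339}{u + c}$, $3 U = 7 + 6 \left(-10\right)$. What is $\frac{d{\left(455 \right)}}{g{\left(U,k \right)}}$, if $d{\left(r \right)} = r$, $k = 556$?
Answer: $\frac{146965}{2148} \approx 68.419$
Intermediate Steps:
$U = - \frac{53}{3}$ ($U = \frac{7 + 6 \left(-10\right)}{3} = \frac{7 - 60}{3} = \frac{1}{3} \left(-53\right) = - \frac{53}{3} \approx -17.667$)
$g{\left(u,c \right)} = \frac{4 \left(339 + c\right)}{c + u}$ ($g{\left(u,c \right)} = 4 \frac{c + 339}{u + c} = 4 \frac{339 + c}{c + u} = \frac{4 \left(339 + c\right)}{c + u}$)
$\frac{d{\left(455 \right)}}{g{\left(U,k \right)}} = \frac{455}{4 \frac{1}{556 - \frac{53}{3}} \left(339 + 556\right)} = \frac{455}{4 \frac{1}{\frac{1615}{3}} \cdot 895} = \frac{455}{4 \cdot \frac{3}{1615} \cdot 895} = \frac{455}{\frac{2148}{323}} = 455 \cdot \frac{323}{2148} = \frac{146965}{2148}$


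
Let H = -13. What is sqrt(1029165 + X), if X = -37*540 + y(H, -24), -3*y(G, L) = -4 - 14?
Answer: sqrt(1009191) ≈ 1004.6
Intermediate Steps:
y(G, L) = 6 (y(G, L) = -(-4 - 14)/3 = -1/3*(-18) = 6)
X = -19974 (X = -37*540 + 6 = -19980 + 6 = -19974)
sqrt(1029165 + X) = sqrt(1029165 - 19974) = sqrt(1009191)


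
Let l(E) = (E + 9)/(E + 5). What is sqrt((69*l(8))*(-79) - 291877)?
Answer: 2*I*sqrt(12632971)/13 ≈ 546.81*I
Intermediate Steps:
l(E) = (9 + E)/(5 + E)
sqrt((69*l(8))*(-79) - 291877) = sqrt((69*((9 + 8)/(5 + 8)))*(-79) - 291877) = sqrt((69*(17/13))*(-79) - 291877) = sqrt((1173/13)*(-79) - 291877) = sqrt(-92667/13 - 291877) = sqrt(-3887068/13) = 2*I*sqrt(12632971)/13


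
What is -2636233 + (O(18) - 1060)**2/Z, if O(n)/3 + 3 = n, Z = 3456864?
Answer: -9113097923087/3456864 ≈ -2.6362e+6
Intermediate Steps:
O(n) = -9 + 3*n
-2636233 + (O(18) - 1060)**2/Z = -2636233 + ((-9 + 3*18) - 1060)**2/3456864 = -2636233 + ((-9 + 54) - 1060)**2*(1/3456864) = -2636233 + (45 - 1060)**2*(1/3456864) = -2636233 + (-1015)**2*(1/3456864) = -2636233 + 1030225*(1/3456864) = -2636233 + 1030225/3456864 = -9113097923087/3456864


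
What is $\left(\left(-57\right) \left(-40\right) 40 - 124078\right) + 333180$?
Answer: $300302$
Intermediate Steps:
$\left(\left(-57\right) \left(-40\right) 40 - 124078\right) + 333180 = \left(2280 \cdot 40 - 124078\right) + 333180 = \left(91200 - 124078\right) + 333180 = -32878 + 333180 = 300302$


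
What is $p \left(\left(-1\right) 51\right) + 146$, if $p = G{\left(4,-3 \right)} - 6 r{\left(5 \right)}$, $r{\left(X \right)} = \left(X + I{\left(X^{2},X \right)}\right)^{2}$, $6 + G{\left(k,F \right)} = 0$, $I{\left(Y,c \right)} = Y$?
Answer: $275852$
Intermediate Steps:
$G{\left(k,F \right)} = -6$ ($G{\left(k,F \right)} = -6 + 0 = -6$)
$r{\left(X \right)} = \left(X + X^{2}\right)^{2}$
$p = -5406$ ($p = -6 - 6 \cdot 5^{2} \left(1 + 5\right)^{2} = -6 - 6 \cdot 25 \cdot 6^{2} = -6 - 6 \cdot 25 \cdot 36 = -6 - 5400 = -5406$)
$p \left(\left(-1\right) 51\right) + 146 = - 5406 \left(\left(-1\right) 51\right) + 146 = \left(-5406\right) \left(-51\right) + 146 = 275706 + 146 = 275852$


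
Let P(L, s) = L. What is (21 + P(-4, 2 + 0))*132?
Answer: 2244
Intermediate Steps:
(21 + P(-4, 2 + 0))*132 = (21 - 4)*132 = 17*132 = 2244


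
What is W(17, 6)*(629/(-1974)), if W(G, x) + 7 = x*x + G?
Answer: -14467/987 ≈ -14.658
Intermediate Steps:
W(G, x) = -7 + G + x² (W(G, x) = -7 + (x*x + G) = -7 + (x² + G) = -7 + (G + x²) = -7 + G + x²)
W(17, 6)*(629/(-1974)) = (-7 + 17 + 6²)*(629/(-1974)) = (-7 + 17 + 36)*(629*(-1/1974)) = 46*(-629/1974) = -14467/987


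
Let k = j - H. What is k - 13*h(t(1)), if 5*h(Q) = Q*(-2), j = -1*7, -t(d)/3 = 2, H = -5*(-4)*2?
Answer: -391/5 ≈ -78.200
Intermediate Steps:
H = 40 (H = 20*2 = 40)
t(d) = -6 (t(d) = -3*2 = -6)
j = -7
k = -47 (k = -7 - 1*40 = -7 - 40 = -47)
h(Q) = -2*Q/5 (h(Q) = (Q*(-2))/5 = (-2*Q)/5 = -2*Q/5)
k - 13*h(t(1)) = -47 - (-26)*(-6)/5 = -47 - 13*12/5 = -47 - 156/5 = -391/5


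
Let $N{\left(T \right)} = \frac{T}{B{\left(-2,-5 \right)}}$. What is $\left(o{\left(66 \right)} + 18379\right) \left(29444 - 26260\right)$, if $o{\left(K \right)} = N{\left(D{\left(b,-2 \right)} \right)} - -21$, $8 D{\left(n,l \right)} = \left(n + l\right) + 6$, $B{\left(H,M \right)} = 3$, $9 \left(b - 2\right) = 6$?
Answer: $\frac{527278360}{9} \approx 5.8586 \cdot 10^{7}$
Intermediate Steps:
$b = \frac{8}{3}$ ($b = 2 + \frac{1}{9} \cdot 6 = 2 + \frac{2}{3} = \frac{8}{3} \approx 2.6667$)
$D{\left(n,l \right)} = \frac{3}{4} + \frac{l}{8} + \frac{n}{8}$ ($D{\left(n,l \right)} = \frac{\left(n + l\right) + 6}{8} = \frac{\left(l + n\right) + 6}{8} = \frac{6 + l + n}{8} = \frac{3}{4} + \frac{l}{8} + \frac{n}{8}$)
$N{\left(T \right)} = \frac{T}{3}$
$o{\left(K \right)} = \frac{383}{18}$ ($o{\left(K \right)} = \frac{\frac{3}{4} + \frac{1}{8} \left(-2\right) + \frac{1}{8} \cdot \frac{8}{3}}{3} - -21 = \frac{\frac{3}{4} - \frac{1}{4} + \frac{1}{3}}{3} + 21 = \frac{1}{3} \cdot \frac{5}{6} + 21 = \frac{5}{18} + 21 = \frac{383}{18}$)
$\left(o{\left(66 \right)} + 18379\right) \left(29444 - 26260\right) = \left(\frac{383}{18} + 18379\right) \left(29444 - 26260\right) = \frac{331205}{18} \cdot 3184 = \frac{527278360}{9}$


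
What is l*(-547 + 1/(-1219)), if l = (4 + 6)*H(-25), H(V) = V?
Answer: 166698500/1219 ≈ 1.3675e+5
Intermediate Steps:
l = -250 (l = (4 + 6)*(-25) = 10*(-25) = -250)
l*(-547 + 1/(-1219)) = -250*(-547 + 1/(-1219)) = -250*(-547 - 1/1219) = -250*(-666794/1219) = 166698500/1219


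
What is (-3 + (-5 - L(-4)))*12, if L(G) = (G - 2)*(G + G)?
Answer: -672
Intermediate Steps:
L(G) = 2*G*(-2 + G) (L(G) = (-2 + G)*(2*G) = 2*G*(-2 + G))
(-3 + (-5 - L(-4)))*12 = (-3 + (-5 - 2*(-4)*(-2 - 4)))*12 = (-3 + (-5 - 2*(-4)*(-6)))*12 = (-3 + (-5 - 1*48))*12 = (-3 + (-5 - 48))*12 = (-3 - 53)*12 = -56*12 = -672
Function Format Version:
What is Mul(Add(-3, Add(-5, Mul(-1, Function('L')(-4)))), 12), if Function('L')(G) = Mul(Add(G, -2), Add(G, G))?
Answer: -672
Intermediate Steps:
Function('L')(G) = Mul(2, G, Add(-2, G)) (Function('L')(G) = Mul(Add(-2, G), Mul(2, G)) = Mul(2, G, Add(-2, G)))
Mul(Add(-3, Add(-5, Mul(-1, Function('L')(-4)))), 12) = Mul(Add(-3, Add(-5, Mul(-1, Mul(2, -4, Add(-2, -4))))), 12) = Mul(Add(-3, Add(-5, Mul(-1, Mul(2, -4, -6)))), 12) = Mul(Add(-3, Add(-5, Mul(-1, 48))), 12) = Mul(Add(-3, Add(-5, -48)), 12) = Mul(Add(-3, -53), 12) = Mul(-56, 12) = -672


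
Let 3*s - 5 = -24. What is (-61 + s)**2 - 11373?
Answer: -61553/9 ≈ -6839.2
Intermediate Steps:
s = -19/3 (s = 5/3 + (1/3)*(-24) = 5/3 - 8 = -19/3 ≈ -6.3333)
(-61 + s)**2 - 11373 = (-61 - 19/3)**2 - 11373 = (-202/3)**2 - 11373 = 40804/9 - 11373 = -61553/9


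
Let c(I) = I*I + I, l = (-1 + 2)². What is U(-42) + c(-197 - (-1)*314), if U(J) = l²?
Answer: 13807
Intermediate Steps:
l = 1 (l = 1² = 1)
U(J) = 1 (U(J) = 1² = 1)
c(I) = I + I² (c(I) = I² + I = I + I²)
U(-42) + c(-197 - (-1)*314) = 1 + (-197 - (-1)*314)*(1 + (-197 - (-1)*314)) = 1 + (-197 - 1*(-314))*(1 + (-197 - 1*(-314))) = 1 + (-197 + 314)*(1 + (-197 + 314)) = 1 + 117*(1 + 117) = 1 + 117*118 = 1 + 13806 = 13807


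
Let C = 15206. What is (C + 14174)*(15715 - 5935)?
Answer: 287336400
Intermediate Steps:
(C + 14174)*(15715 - 5935) = (15206 + 14174)*(15715 - 5935) = 29380*9780 = 287336400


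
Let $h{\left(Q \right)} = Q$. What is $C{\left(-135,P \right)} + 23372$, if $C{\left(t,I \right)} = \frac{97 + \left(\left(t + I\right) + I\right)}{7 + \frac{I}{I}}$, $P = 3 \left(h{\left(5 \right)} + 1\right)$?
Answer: $\frac{93487}{4} \approx 23372.0$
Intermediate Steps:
$P = 18$ ($P = 3 \left(5 + 1\right) = 3 \cdot 6 = 18$)
$C{\left(t,I \right)} = \frac{97}{8} + \frac{I}{4} + \frac{t}{8}$ ($C{\left(t,I \right)} = \frac{97 + \left(\left(I + t\right) + I\right)}{7 + 1} = \frac{97 + \left(t + 2 I\right)}{8} = \left(97 + t + 2 I\right) \frac{1}{8} = \frac{97}{8} + \frac{I}{4} + \frac{t}{8}$)
$C{\left(-135,P \right)} + 23372 = \left(\frac{97}{8} + \frac{1}{4} \cdot 18 + \frac{1}{8} \left(-135\right)\right) + 23372 = \left(\frac{97}{8} + \frac{9}{2} - \frac{135}{8}\right) + 23372 = - \frac{1}{4} + 23372 = \frac{93487}{4}$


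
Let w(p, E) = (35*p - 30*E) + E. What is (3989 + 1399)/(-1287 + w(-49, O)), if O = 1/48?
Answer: -258624/144125 ≈ -1.7944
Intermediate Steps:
O = 1/48 ≈ 0.020833
w(p, E) = -29*E + 35*p (w(p, E) = (-30*E + 35*p) + E = -29*E + 35*p)
(3989 + 1399)/(-1287 + w(-49, O)) = (3989 + 1399)/(-1287 + (-29*1/48 + 35*(-49))) = 5388/(-1287 + (-29/48 - 1715)) = 5388/(-1287 - 82349/48) = 5388/(-144125/48) = 5388*(-48/144125) = -258624/144125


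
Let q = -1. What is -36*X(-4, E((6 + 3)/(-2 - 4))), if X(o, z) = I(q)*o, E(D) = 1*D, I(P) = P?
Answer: -144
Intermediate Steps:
E(D) = D
X(o, z) = -o
-36*X(-4, E((6 + 3)/(-2 - 4))) = -(-36)*(-4) = -36*4 = -144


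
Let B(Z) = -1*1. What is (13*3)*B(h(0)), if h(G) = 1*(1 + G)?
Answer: -39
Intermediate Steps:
h(G) = 1 + G
B(Z) = -1
(13*3)*B(h(0)) = (13*3)*(-1) = 39*(-1) = -39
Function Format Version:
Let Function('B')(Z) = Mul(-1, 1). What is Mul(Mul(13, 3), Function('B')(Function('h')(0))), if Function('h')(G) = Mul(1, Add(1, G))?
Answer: -39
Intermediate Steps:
Function('h')(G) = Add(1, G)
Function('B')(Z) = -1
Mul(Mul(13, 3), Function('B')(Function('h')(0))) = Mul(Mul(13, 3), -1) = Mul(39, -1) = -39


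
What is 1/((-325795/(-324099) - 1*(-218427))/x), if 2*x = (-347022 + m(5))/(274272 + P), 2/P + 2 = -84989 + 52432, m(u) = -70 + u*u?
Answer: -3662368758062847/1264353564868486414256 ≈ -2.8966e-6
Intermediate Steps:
m(u) = -70 + u**2
P = -2/32559 (P = 2/(-2 + (-84989 + 52432)) = 2/(-2 - 32557) = 2/(-32559) = 2*(-1/32559) = -2/32559 ≈ -6.1427e-5)
x = -11300154453/17860044092 (x = ((-347022 + (-70 + 5**2))/(274272 - 2/32559))/2 = ((-347022 + (-70 + 25))/(8930022046/32559))/2 = ((-347022 - 45)*(32559/8930022046))/2 = (-347067*32559/8930022046)/2 = (1/2)*(-11300154453/8930022046) = -11300154453/17860044092 ≈ -0.63271)
1/((-325795/(-324099) - 1*(-218427))/x) = 1/((-325795/(-324099) - 1*(-218427))/(-11300154453/17860044092)) = 1/((-325795*(-1/324099) + 218427)*(-17860044092/11300154453)) = 1/((325795/324099 + 218427)*(-17860044092/11300154453)) = 1/((70792298068/324099)*(-17860044092/11300154453)) = 1/(-1264353564868486414256/3662368758062847) = -3662368758062847/1264353564868486414256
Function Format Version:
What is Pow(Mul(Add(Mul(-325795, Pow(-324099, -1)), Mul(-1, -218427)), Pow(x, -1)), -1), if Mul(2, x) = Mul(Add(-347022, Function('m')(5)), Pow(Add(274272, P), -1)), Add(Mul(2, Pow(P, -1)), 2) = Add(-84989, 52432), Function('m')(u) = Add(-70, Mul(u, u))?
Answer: Rational(-3662368758062847, 1264353564868486414256) ≈ -2.8966e-6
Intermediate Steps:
Function('m')(u) = Add(-70, Pow(u, 2))
P = Rational(-2, 32559) (P = Mul(2, Pow(Add(-2, Add(-84989, 52432)), -1)) = Mul(2, Pow(Add(-2, -32557), -1)) = Mul(2, Pow(-32559, -1)) = Mul(2, Rational(-1, 32559)) = Rational(-2, 32559) ≈ -6.1427e-5)
x = Rational(-11300154453, 17860044092) (x = Mul(Rational(1, 2), Mul(Add(-347022, Add(-70, Pow(5, 2))), Pow(Add(274272, Rational(-2, 32559)), -1))) = Mul(Rational(1, 2), Mul(Add(-347022, Add(-70, 25)), Pow(Rational(8930022046, 32559), -1))) = Mul(Rational(1, 2), Mul(Add(-347022, -45), Rational(32559, 8930022046))) = Mul(Rational(1, 2), Mul(-347067, Rational(32559, 8930022046))) = Mul(Rational(1, 2), Rational(-11300154453, 8930022046)) = Rational(-11300154453, 17860044092) ≈ -0.63271)
Pow(Mul(Add(Mul(-325795, Pow(-324099, -1)), Mul(-1, -218427)), Pow(x, -1)), -1) = Pow(Mul(Add(Mul(-325795, Pow(-324099, -1)), Mul(-1, -218427)), Pow(Rational(-11300154453, 17860044092), -1)), -1) = Pow(Mul(Add(Mul(-325795, Rational(-1, 324099)), 218427), Rational(-17860044092, 11300154453)), -1) = Pow(Mul(Add(Rational(325795, 324099), 218427), Rational(-17860044092, 11300154453)), -1) = Pow(Mul(Rational(70792298068, 324099), Rational(-17860044092, 11300154453)), -1) = Pow(Rational(-1264353564868486414256, 3662368758062847), -1) = Rational(-3662368758062847, 1264353564868486414256)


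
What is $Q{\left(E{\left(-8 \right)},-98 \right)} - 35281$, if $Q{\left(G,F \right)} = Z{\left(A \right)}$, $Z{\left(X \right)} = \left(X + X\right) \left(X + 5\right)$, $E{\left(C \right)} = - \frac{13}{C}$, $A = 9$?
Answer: $-35029$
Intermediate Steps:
$Z{\left(X \right)} = 2 X \left(5 + X\right)$
$Q{\left(G,F \right)} = 252$ ($Q{\left(G,F \right)} = 2 \cdot 9 \left(5 + 9\right) = 2 \cdot 9 \cdot 14 = 252$)
$Q{\left(E{\left(-8 \right)},-98 \right)} - 35281 = 252 - 35281 = -35029$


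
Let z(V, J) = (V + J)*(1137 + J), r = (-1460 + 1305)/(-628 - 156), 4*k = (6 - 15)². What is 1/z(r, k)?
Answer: 3136/74207499 ≈ 4.2260e-5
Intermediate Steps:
k = 81/4 (k = (6 - 15)²/4 = (¼)*(-9)² = (¼)*81 = 81/4 ≈ 20.250)
r = 155/784 (r = -155/(-784) = -155*(-1/784) = 155/784 ≈ 0.19770)
z(V, J) = (1137 + J)*(J + V) (z(V, J) = (J + V)*(1137 + J) = (1137 + J)*(J + V))
1/z(r, k) = 1/((81/4)² + 1137*(81/4) + 1137*(155/784) + (81/4)*(155/784)) = 1/(6561/16 + 92097/4 + 176235/784 + 12555/3136) = 1/(74207499/3136) = 3136/74207499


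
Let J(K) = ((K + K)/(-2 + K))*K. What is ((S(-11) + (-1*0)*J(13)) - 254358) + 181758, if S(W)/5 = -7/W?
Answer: -798565/11 ≈ -72597.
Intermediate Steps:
S(W) = -35/W (S(W) = 5*(-7/W) = -35/W)
J(K) = 2*K**2/(-2 + K) (J(K) = ((2*K)/(-2 + K))*K = (2*K/(-2 + K))*K = 2*K**2/(-2 + K))
((S(-11) + (-1*0)*J(13)) - 254358) + 181758 = ((-35/(-11) + (-1*0)*(2*13**2/(-2 + 13))) - 254358) + 181758 = ((-35*(-1/11) + 0*(2*169/11)) - 254358) + 181758 = ((35/11 + 0*(2*169*(1/11))) - 254358) + 181758 = ((35/11 + 0*(338/11)) - 254358) + 181758 = ((35/11 + 0) - 254358) + 181758 = (35/11 - 254358) + 181758 = -2797903/11 + 181758 = -798565/11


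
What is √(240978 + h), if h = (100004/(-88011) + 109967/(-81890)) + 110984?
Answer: √2031355160487716517568730/2402406930 ≈ 593.26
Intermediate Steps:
h = 799868324524163/7207220790 (h = (100004*(-1/88011) + 109967*(-1/81890)) + 110984 = (-100004/88011 - 109967/81890) + 110984 = -17867633197/7207220790 + 110984 = 799868324524163/7207220790 ≈ 1.1098e+5)
√(240978 + h) = √(240978 + 799868324524163/7207220790) = √(2536649976056783/7207220790) = √2031355160487716517568730/2402406930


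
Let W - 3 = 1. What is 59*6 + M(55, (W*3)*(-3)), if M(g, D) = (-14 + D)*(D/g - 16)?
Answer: 13054/11 ≈ 1186.7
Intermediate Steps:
W = 4 (W = 3 + 1 = 4)
M(g, D) = (-16 + D/g)*(-14 + D) (M(g, D) = (-14 + D)*(-16 + D/g) = (-16 + D/g)*(-14 + D))
59*6 + M(55, (W*3)*(-3)) = 59*6 + (((4*3)*(-3))**2 - 14*4*3*(-3) - 16*55*(-14 + (4*3)*(-3)))/55 = 354 + ((12*(-3))**2 - 168*(-3) - 16*55*(-14 + 12*(-3)))/55 = 354 + ((-36)**2 - 14*(-36) - 16*55*(-14 - 36))/55 = 354 + (1296 + 504 - 16*55*(-50))/55 = 354 + (1296 + 504 + 44000)/55 = 354 + (1/55)*45800 = 354 + 9160/11 = 13054/11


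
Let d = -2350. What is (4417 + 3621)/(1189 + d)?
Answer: -8038/1161 ≈ -6.9233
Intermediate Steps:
(4417 + 3621)/(1189 + d) = (4417 + 3621)/(1189 - 2350) = 8038/(-1161) = 8038*(-1/1161) = -8038/1161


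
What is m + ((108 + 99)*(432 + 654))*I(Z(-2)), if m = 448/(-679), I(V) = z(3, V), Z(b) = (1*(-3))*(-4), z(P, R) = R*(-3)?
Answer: -785008648/97 ≈ -8.0929e+6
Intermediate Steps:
z(P, R) = -3*R
Z(b) = 12 (Z(b) = -3*(-4) = 12)
I(V) = -3*V
m = -64/97 (m = 448*(-1/679) = -64/97 ≈ -0.65979)
m + ((108 + 99)*(432 + 654))*I(Z(-2)) = -64/97 + ((108 + 99)*(432 + 654))*(-3*12) = -64/97 + (207*1086)*(-36) = -64/97 + 224802*(-36) = -64/97 - 8092872 = -785008648/97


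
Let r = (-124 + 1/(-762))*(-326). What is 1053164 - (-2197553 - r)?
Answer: 1253924884/381 ≈ 3.2911e+6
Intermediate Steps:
r = 15401707/381 (r = (-124 - 1/762)*(-326) = -94489/762*(-326) = 15401707/381 ≈ 40424.)
1053164 - (-2197553 - r) = 1053164 - (-2197553 - 1*15401707/381) = 1053164 - (-2197553 - 15401707/381) = 1053164 - 1*(-852669400/381) = 1053164 + 852669400/381 = 1253924884/381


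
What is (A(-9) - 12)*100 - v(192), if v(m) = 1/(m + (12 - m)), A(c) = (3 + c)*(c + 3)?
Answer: 28799/12 ≈ 2399.9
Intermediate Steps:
A(c) = (3 + c)² (A(c) = (3 + c)*(3 + c) = (3 + c)²)
v(m) = 1/12
(A(-9) - 12)*100 - v(192) = ((3 - 9)² - 12)*100 - 1*1/12 = ((-6)² - 12)*100 - 1/12 = (36 - 12)*100 - 1/12 = 24*100 - 1/12 = 2400 - 1/12 = 28799/12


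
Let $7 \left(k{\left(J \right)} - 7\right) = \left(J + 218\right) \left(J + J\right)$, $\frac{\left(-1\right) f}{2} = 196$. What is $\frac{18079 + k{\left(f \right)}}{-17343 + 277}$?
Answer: $- \frac{18787}{8533} \approx -2.2017$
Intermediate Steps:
$f = -392$ ($f = \left(-2\right) 196 = -392$)
$k{\left(J \right)} = 7 + \frac{2 J \left(218 + J\right)}{7}$ ($k{\left(J \right)} = 7 + \frac{\left(J + 218\right) \left(J + J\right)}{7} = 7 + \frac{\left(218 + J\right) 2 J}{7} = 7 + \frac{2 J \left(218 + J\right)}{7}$)
$\frac{18079 + k{\left(f \right)}}{-17343 + 277} = \frac{18079 + \left(7 + \frac{2 \left(-392\right)^{2}}{7} + \frac{436}{7} \left(-392\right)\right)}{-17343 + 277} = \frac{18079 + \left(7 + \frac{2}{7} \cdot 153664 - 24416\right)}{-17066} = \left(18079 + \left(7 + 43904 - 24416\right)\right) \left(- \frac{1}{17066}\right) = \left(18079 + 19495\right) \left(- \frac{1}{17066}\right) = 37574 \left(- \frac{1}{17066}\right) = - \frac{18787}{8533}$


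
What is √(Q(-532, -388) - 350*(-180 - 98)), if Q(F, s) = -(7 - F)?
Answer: √96761 ≈ 311.06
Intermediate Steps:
Q(F, s) = -7 + F
√(Q(-532, -388) - 350*(-180 - 98)) = √((-7 - 532) - 350*(-180 - 98)) = √(-539 - 350*(-278)) = √(-539 + 97300) = √96761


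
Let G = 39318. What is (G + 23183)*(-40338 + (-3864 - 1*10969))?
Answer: -3448242671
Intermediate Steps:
(G + 23183)*(-40338 + (-3864 - 1*10969)) = (39318 + 23183)*(-40338 + (-3864 - 1*10969)) = 62501*(-40338 + (-3864 - 10969)) = 62501*(-40338 - 14833) = 62501*(-55171) = -3448242671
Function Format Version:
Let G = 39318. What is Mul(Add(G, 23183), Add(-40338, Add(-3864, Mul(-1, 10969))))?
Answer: -3448242671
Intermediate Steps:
Mul(Add(G, 23183), Add(-40338, Add(-3864, Mul(-1, 10969)))) = Mul(Add(39318, 23183), Add(-40338, Add(-3864, Mul(-1, 10969)))) = Mul(62501, Add(-40338, Add(-3864, -10969))) = Mul(62501, Add(-40338, -14833)) = Mul(62501, -55171) = -3448242671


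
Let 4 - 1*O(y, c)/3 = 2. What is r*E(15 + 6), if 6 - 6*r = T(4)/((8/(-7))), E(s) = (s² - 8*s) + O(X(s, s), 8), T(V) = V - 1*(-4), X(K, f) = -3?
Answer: 1209/2 ≈ 604.50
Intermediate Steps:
O(y, c) = 6 (O(y, c) = 12 - 3*2 = 12 - 6 = 6)
T(V) = 4 + V (T(V) = V + 4 = 4 + V)
E(s) = 6 + s² - 8*s (E(s) = (s² - 8*s) + 6 = 6 + s² - 8*s)
r = 13/6 (r = 1 - (4 + 4)/(6*(8/(-7))) = 1 - 4/(3*(8*(-⅐))) = 1 - 4/(3*(-8/7)) = 1 - 4*(-7)/(3*8) = 1 - ⅙*(-7) = 1 + 7/6 = 13/6 ≈ 2.1667)
r*E(15 + 6) = 13*(6 + (15 + 6)² - 8*(15 + 6))/6 = 13*(6 + 21² - 8*21)/6 = 13*(6 + 441 - 168)/6 = (13/6)*279 = 1209/2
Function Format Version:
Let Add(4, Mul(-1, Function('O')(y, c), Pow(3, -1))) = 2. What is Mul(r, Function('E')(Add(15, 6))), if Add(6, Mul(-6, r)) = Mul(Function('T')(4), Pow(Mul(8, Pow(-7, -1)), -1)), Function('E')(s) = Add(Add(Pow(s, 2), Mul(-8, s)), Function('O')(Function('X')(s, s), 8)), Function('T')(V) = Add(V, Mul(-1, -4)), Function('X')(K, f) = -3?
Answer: Rational(1209, 2) ≈ 604.50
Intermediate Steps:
Function('O')(y, c) = 6 (Function('O')(y, c) = Add(12, Mul(-3, 2)) = Add(12, -6) = 6)
Function('T')(V) = Add(4, V) (Function('T')(V) = Add(V, 4) = Add(4, V))
Function('E')(s) = Add(6, Pow(s, 2), Mul(-8, s)) (Function('E')(s) = Add(Add(Pow(s, 2), Mul(-8, s)), 6) = Add(6, Pow(s, 2), Mul(-8, s)))
r = Rational(13, 6) (r = Add(1, Mul(Rational(-1, 6), Mul(Add(4, 4), Pow(Mul(8, Pow(-7, -1)), -1)))) = Add(1, Mul(Rational(-1, 6), Mul(8, Pow(Mul(8, Rational(-1, 7)), -1)))) = Add(1, Mul(Rational(-1, 6), Mul(8, Pow(Rational(-8, 7), -1)))) = Add(1, Mul(Rational(-1, 6), Mul(8, Rational(-7, 8)))) = Add(1, Mul(Rational(-1, 6), -7)) = Add(1, Rational(7, 6)) = Rational(13, 6) ≈ 2.1667)
Mul(r, Function('E')(Add(15, 6))) = Mul(Rational(13, 6), Add(6, Pow(Add(15, 6), 2), Mul(-8, Add(15, 6)))) = Mul(Rational(13, 6), Add(6, Pow(21, 2), Mul(-8, 21))) = Mul(Rational(13, 6), Add(6, 441, -168)) = Mul(Rational(13, 6), 279) = Rational(1209, 2)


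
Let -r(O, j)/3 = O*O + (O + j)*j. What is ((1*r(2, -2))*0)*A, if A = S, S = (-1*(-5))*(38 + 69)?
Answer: 0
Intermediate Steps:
r(O, j) = -3*O**2 - 3*j*(O + j) (r(O, j) = -3*(O*O + (O + j)*j) = -3*(O**2 + j*(O + j)) = -3*O**2 - 3*j*(O + j))
S = 535 (S = 5*107 = 535)
A = 535
((1*r(2, -2))*0)*A = ((1*(-3*2**2 - 3*(-2)**2 - 3*2*(-2)))*0)*535 = ((1*(-3*4 - 3*4 + 12))*0)*535 = ((1*(-12 - 12 + 12))*0)*535 = ((1*(-12))*0)*535 = -12*0*535 = 0*535 = 0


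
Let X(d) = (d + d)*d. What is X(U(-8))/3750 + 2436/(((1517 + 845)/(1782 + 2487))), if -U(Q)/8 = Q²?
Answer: 10058920814/2214375 ≈ 4542.6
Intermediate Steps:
U(Q) = -8*Q²
X(d) = 2*d² (X(d) = (2*d)*d = 2*d²)
X(U(-8))/3750 + 2436/(((1517 + 845)/(1782 + 2487))) = (2*(-8*(-8)²)²)/3750 + 2436/(((1517 + 845)/(1782 + 2487))) = (2*(-8*64)²)*(1/3750) + 2436/((2362/4269)) = (2*(-512)²)*(1/3750) + 2436/((2362*(1/4269))) = (2*262144)*(1/3750) + 2436/(2362/4269) = 524288*(1/3750) + 2436*(4269/2362) = 262144/1875 + 5199642/1181 = 10058920814/2214375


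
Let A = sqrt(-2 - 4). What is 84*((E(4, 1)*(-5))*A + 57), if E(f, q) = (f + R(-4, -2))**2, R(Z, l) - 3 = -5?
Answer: 4788 - 1680*I*sqrt(6) ≈ 4788.0 - 4115.1*I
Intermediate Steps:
R(Z, l) = -2 (R(Z, l) = 3 - 5 = -2)
A = I*sqrt(6) (A = sqrt(-6) = I*sqrt(6) ≈ 2.4495*I)
E(f, q) = (-2 + f)**2 (E(f, q) = (f - 2)**2 = (-2 + f)**2)
84*((E(4, 1)*(-5))*A + 57) = 84*(((-2 + 4)**2*(-5))*(I*sqrt(6)) + 57) = 84*((2**2*(-5))*(I*sqrt(6)) + 57) = 84*((4*(-5))*(I*sqrt(6)) + 57) = 84*(-20*I*sqrt(6) + 57) = 84*(57 - 20*I*sqrt(6)) = 4788 - 1680*I*sqrt(6)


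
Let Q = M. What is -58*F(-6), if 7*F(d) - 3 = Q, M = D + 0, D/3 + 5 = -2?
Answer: 1044/7 ≈ 149.14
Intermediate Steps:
D = -21 (D = -15 + 3*(-2) = -15 - 6 = -21)
M = -21 (M = -21 + 0 = -21)
Q = -21
F(d) = -18/7 (F(d) = 3/7 + (1/7)*(-21) = 3/7 - 3 = -18/7)
-58*F(-6) = -58*(-18/7) = 1044/7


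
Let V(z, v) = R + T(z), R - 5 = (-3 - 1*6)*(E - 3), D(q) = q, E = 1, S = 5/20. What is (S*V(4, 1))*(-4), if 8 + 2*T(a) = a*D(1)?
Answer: -21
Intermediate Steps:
S = 1/4 (S = 5*(1/20) = 1/4 ≈ 0.25000)
T(a) = -4 + a/2 (T(a) = -4 + (a*1)/2 = -4 + a/2)
R = 23 (R = 5 + (-3 - 1*6)*(1 - 3) = 5 + (-3 - 6)*(-2) = 5 - 9*(-2) = 5 + 18 = 23)
V(z, v) = 19 + z/2 (V(z, v) = 23 + (-4 + z/2) = 19 + z/2)
(S*V(4, 1))*(-4) = ((19 + (1/2)*4)/4)*(-4) = ((19 + 2)/4)*(-4) = ((1/4)*21)*(-4) = (21/4)*(-4) = -21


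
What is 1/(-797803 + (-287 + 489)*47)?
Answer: -1/788309 ≈ -1.2685e-6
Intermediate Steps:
1/(-797803 + (-287 + 489)*47) = 1/(-797803 + 202*47) = 1/(-797803 + 9494) = 1/(-788309) = -1/788309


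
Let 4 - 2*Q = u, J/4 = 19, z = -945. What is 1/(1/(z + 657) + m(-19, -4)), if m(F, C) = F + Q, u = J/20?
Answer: -1440/27221 ≈ -0.052900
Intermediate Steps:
J = 76 (J = 4*19 = 76)
u = 19/5 (u = 76/20 = 76*(1/20) = 19/5 ≈ 3.8000)
Q = ⅒ (Q = 2 - ½*19/5 = 2 - 19/10 = ⅒ ≈ 0.10000)
m(F, C) = ⅒ + F (m(F, C) = F + ⅒ = ⅒ + F)
1/(1/(z + 657) + m(-19, -4)) = 1/(1/(-945 + 657) + (⅒ - 19)) = 1/(1/(-288) - 189/10) = 1/(-1/288 - 189/10) = 1/(-27221/1440) = -1440/27221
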